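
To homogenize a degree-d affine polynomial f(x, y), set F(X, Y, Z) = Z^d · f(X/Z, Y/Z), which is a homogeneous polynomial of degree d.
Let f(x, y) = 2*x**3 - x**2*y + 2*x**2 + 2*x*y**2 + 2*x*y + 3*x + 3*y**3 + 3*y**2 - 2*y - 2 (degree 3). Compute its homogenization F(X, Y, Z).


F(X, Y, Z) = 2*X**3 - X**2*Y + 2*X**2*Z + 2*X*Y**2 + 2*X*Y*Z + 3*X*Z**2 + 3*Y**3 + 3*Y**2*Z - 2*Y*Z**2 - 2*Z**3

deg(f) = 3.
Substitute x = X/Z, y = Y/Z into f, then multiply by Z^3.
  monomial 2·x^3·y^0 ↦ 2·X^3·Y^0·Z^0.
  monomial -1·x^2·y^1 ↦ -1·X^2·Y^1·Z^0.
  monomial 2·x^2·y^0 ↦ 2·X^2·Y^0·Z^1.
  monomial 2·x^1·y^2 ↦ 2·X^1·Y^2·Z^0.
  monomial 2·x^1·y^1 ↦ 2·X^1·Y^1·Z^1.
  monomial 3·x^1·y^0 ↦ 3·X^1·Y^0·Z^2.
  monomial 3·x^0·y^3 ↦ 3·X^0·Y^3·Z^0.
  monomial 3·x^0·y^2 ↦ 3·X^0·Y^2·Z^1.
  monomial -2·x^0·y^1 ↦ -2·X^0·Y^1·Z^2.
  monomial -2·x^0·y^0 ↦ -2·X^0·Y^0·Z^3.
Collecting: F(X, Y, Z) = 2*X**3 - X**2*Y + 2*X**2*Z + 2*X*Y**2 + 2*X*Y*Z + 3*X*Z**2 + 3*Y**3 + 3*Y**2*Z - 2*Y*Z**2 - 2*Z**3.


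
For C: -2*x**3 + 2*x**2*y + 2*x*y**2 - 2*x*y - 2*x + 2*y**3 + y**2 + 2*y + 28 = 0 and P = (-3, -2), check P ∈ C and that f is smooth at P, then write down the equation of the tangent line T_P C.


Tangent line at P: -20*x + 70*y + 80 = 0.

Step 1: f(-3, -2) = 0, so P lies on C.
Step 2: partial derivatives
  f_x(x, y) = -6*x**2 + 4*x*y + 2*y**2 - 2*y - 2, f_y(x, y) = 2*x**2 + 4*x*y - 2*x + 6*y**2 + 2*y + 2.
  f_x(P) = -20, f_y(P) = 70 (gradient nonzero, so P is smooth).
Step 3: tangent line at P: -20·(x − -3) + 70·(y − -2) = 0.
Expanding: -20*x + 70*y + 80 = 0.


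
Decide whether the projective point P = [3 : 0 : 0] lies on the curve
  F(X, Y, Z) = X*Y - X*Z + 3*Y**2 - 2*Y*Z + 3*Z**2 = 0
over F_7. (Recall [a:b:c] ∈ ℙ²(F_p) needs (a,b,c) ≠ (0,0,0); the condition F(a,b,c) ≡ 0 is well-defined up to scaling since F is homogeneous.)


F(3,0,0) ≡ 0 (mod 7); P is on the curve.

Evaluate F(3, 0, 0) term-by-term (mod 7).
  X*Y ↦ 1·3·0·1 = 0
  -X*Z ↦ -1·3·1·0 = 0
  3*Y**2 ↦ 3·1·0·1 = 0
  -2*Y*Z ↦ -2·1·0·0 = 0
  3*Z**2 ↦ 3·1·1·0 = 0
Sum: F(3, 0, 0) = (0) + (0) + (0) + (0) + (0) = 0.
Reducing mod 7: 0 ≡ 0 (mod 7).
Since F(a, b, c) ≡ 0 (mod 7), P lies on the curve.


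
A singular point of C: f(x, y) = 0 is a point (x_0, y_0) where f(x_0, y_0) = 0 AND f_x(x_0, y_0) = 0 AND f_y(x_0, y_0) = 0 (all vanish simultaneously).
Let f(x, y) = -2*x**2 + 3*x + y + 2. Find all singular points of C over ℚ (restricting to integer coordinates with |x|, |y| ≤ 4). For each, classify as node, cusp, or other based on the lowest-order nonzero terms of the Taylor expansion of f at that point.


No singular points in the scanned grid; C is smooth there.

Compute partial derivatives:
  f_x = 3 - 4*x.
  f_y = 1.
f_y = 1 is a nonzero constant, so f_y never vanishes: no point (x, y) can satisfy f = f_x = f_y = 0. In particular no (x, y) ∈ {−4, ..., 4}² is singular; the curve is smooth.


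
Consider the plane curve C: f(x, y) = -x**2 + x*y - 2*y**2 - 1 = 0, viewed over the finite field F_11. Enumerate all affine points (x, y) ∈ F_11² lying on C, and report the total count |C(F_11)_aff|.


Affine F_11-points: {(0, 4), (0, 7), (4, 4), (4, 9), (5, 9), (5, 10), (6, 1), (6, 2), (7, 2), (7, 7)}; count = 10.

For each of the 121 pairs (x, y) ∈ F_11², evaluate f(x, y) mod 11. Record the zeros.
  x = 0: [0↦10, 1↦8, 2↦2, 3↦3, 4↦0, 5↦4, 6↦4, 7↦0, 8↦3, 9↦2, 10↦8]  zeros at y ∈ {4, 7}
  x = 1: [0↦9, 1↦8, 2↦3, 3↦5, 4↦3, 5↦8, 6↦9, 7↦6, 8↦10, 9↦10, 10↦6]  zeros at y ∈ ∅
  x = 2: [0↦6, 1↦6, 2↦2, 3↦5, 4↦4, 5↦10, 6↦1, 7↦10, 8↦4, 9↦5, 10↦2]  zeros at y ∈ ∅
  x = 3: [0↦1, 1↦2, 2↦10, 3↦3, 4↦3, 5↦10, 6↦2, 7↦1, 8↦7, 9↦9, 10↦7]  zeros at y ∈ ∅
  x = 4: [0↦5, 1↦7, 2↦5, 3↦10, 4↦0, 5↦8, 6↦1, 7↦1, 8↦8, 9↦0, 10↦10]  zeros at y ∈ {4, 9}
  x = 5: [0↦7, 1↦10, 2↦9, 3↦4, 4↦6, 5↦4, 6↦9, 7↦10, 8↦7, 9↦0, 10↦0]  zeros at y ∈ {9, 10}
  x = 6: [0↦7, 1↦0, 2↦0, 3↦7, 4↦10, 5↦9, 6↦4, 7↦6, 8↦4, 9↦9, 10↦10]  zeros at y ∈ {1, 2}
  x = 7: [0↦5, 1↦10, 2↦0, 3↦8, 4↦1, 5↦1, 6↦8, 7↦0, 8↦10, 9↦5, 10↦7]  zeros at y ∈ {2, 7}
  x = 8: [0↦1, 1↦7, 2↦9, 3↦7, 4↦1, 5↦2, 6↦10, 7↦3, 8↦3, 9↦10, 10↦2]  zeros at y ∈ ∅
  x = 9: [0↦6, 1↦2, 2↦5, 3↦4, 4↦10, 5↦1, 6↦10, 7↦4, 8↦5, 9↦2, 10↦6]  zeros at y ∈ ∅
  x = 10: [0↦9, 1↦6, 2↦10, 3↦10, 4↦6, 5↦9, 6↦8, 7↦3, 8↦5, 9↦3, 10↦8]  zeros at y ∈ ∅
Collecting zeros: affine points = {(0, 4), (0, 7), (4, 4), (4, 9), (5, 9), (5, 10), (6, 1), (6, 2), (7, 2), (7, 7)}.
Total count |C(F_11)_aff| = 10.


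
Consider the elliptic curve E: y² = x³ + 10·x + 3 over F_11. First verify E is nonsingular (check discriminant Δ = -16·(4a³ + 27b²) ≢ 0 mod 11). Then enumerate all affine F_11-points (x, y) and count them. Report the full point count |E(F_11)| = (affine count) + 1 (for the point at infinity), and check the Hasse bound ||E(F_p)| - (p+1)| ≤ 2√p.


Affine points = {(0, 5), (0, 6), (1, 5), (1, 6), (2, 3), (2, 8), (3, 4), (3, 7), (6, 2), (6, 9), (7, 3), (7, 8), (8, 1), (8, 10), (10, 5), (10, 6)}; affine count = 16; |E(F_11)| = 17.

Discriminant check: Δ ∝ 4a³ + 27b² = 4·10³ + 27·3² = 4·1000 + 27·9 ≡ 8 (mod 11). Nonzero ⇒ E is nonsingular.
For each x ∈ F_11, compute rhs = x³ + 10·x + 3 mod 11, then count y ∈ F_11 with y² ≡ rhs.
  x = 0: rhs = 3, matching y values: 5, 6 (2 points).
  x = 1: rhs = 3, matching y values: 5, 6 (2 points).
  x = 2: rhs = 9, matching y values: 3, 8 (2 points).
  x = 3: rhs = 5, matching y values: 4, 7 (2 points).
  x = 4: rhs = 8, matching y values: none (0 points).
  x = 5: rhs = 2, matching y values: none (0 points).
  x = 6: rhs = 4, matching y values: 2, 9 (2 points).
  x = 7: rhs = 9, matching y values: 3, 8 (2 points).
  x = 8: rhs = 1, matching y values: 1, 10 (2 points).
  x = 9: rhs = 8, matching y values: none (0 points).
  x = 10: rhs = 3, matching y values: 5, 6 (2 points).
Total affine count: 16.
Full point count |E(F_11)| = 16 + 1 = 17.
Hasse bound: |17 − (11+1)| = |5| = 5 ≤ 2√11 ≈ 6.6332 ✓.


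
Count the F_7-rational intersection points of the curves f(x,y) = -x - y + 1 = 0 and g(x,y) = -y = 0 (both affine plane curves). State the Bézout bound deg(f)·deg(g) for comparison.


Common zeros: {(1, 0)}; count = 1; Bézout bound = 1.

deg(f) = 1, deg(g) = 1, so Bézout bound = 1.
Scan x ∈ F_7. For each x, list the y ∈ F_7 with f(x, y) ≡ 0 and those with g(x, y) ≡ 0 (mod 7); the common zeros in that column are the intersection.
  x = 0: f ≡ 0 at y ∈ {1}; g ≡ 0 at y ∈ {0}; common: ∅.
  x = 1: f ≡ 0 at y ∈ {0}; g ≡ 0 at y ∈ {0}; common: {0}.
  x = 2: f ≡ 0 at y ∈ {6}; g ≡ 0 at y ∈ {0}; common: ∅.
  x = 3: f ≡ 0 at y ∈ {5}; g ≡ 0 at y ∈ {0}; common: ∅.
  x = 4: f ≡ 0 at y ∈ {4}; g ≡ 0 at y ∈ {0}; common: ∅.
  x = 5: f ≡ 0 at y ∈ {3}; g ≡ 0 at y ∈ {0}; common: ∅.
  x = 6: f ≡ 0 at y ∈ {2}; g ≡ 0 at y ∈ {0}; common: ∅.
Collecting: common zeros = {(1, 0)}, so the count is 1.
Comparison with the Bézout bound: 1 ≤ 1 = deg(f)·deg(g), as expected for curves with no common component (the bound is attained).


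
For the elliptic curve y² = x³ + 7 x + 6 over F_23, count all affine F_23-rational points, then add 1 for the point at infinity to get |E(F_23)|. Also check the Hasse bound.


Affine points = {(0, 11), (0, 12), (3, 10), (3, 13), (4, 11), (4, 12), (9, 4), (9, 19), (10, 8), (10, 15), (12, 1), (12, 22), (15, 6), (15, 17), (17, 1), (17, 22), (19, 11), (19, 12), (20, 2), (20, 21)}; affine count = 20; |E(F_23)| = 21.

Discriminant check: Δ ∝ 4a³ + 27b² = 4·7³ + 27·6² = 4·343 + 27·36 ≡ 21 (mod 23). Nonzero ⇒ E is nonsingular.
For each x ∈ F_23, compute rhs = x³ + 7·x + 6 mod 23, then count y ∈ F_23 with y² ≡ rhs.
  x = 0: rhs = 6, matching y values: 11, 12 (2 points).
  x = 1: rhs = 14, matching y values: none (0 points).
  x = 2: rhs = 5, matching y values: none (0 points).
  x = 3: rhs = 8, matching y values: 10, 13 (2 points).
  x = 4: rhs = 6, matching y values: 11, 12 (2 points).
  x = 5: rhs = 5, matching y values: none (0 points).
  x = 6: rhs = 11, matching y values: none (0 points).
  x = 7: rhs = 7, matching y values: none (0 points).
  x = 8: rhs = 22, matching y values: none (0 points).
  x = 9: rhs = 16, matching y values: 4, 19 (2 points).
  x = 10: rhs = 18, matching y values: 8, 15 (2 points).
  x = 11: rhs = 11, matching y values: none (0 points).
  x = 12: rhs = 1, matching y values: 1, 22 (2 points).
  x = 13: rhs = 17, matching y values: none (0 points).
  x = 14: rhs = 19, matching y values: none (0 points).
  x = 15: rhs = 13, matching y values: 6, 17 (2 points).
  x = 16: rhs = 5, matching y values: none (0 points).
  x = 17: rhs = 1, matching y values: 1, 22 (2 points).
  x = 18: rhs = 7, matching y values: none (0 points).
  x = 19: rhs = 6, matching y values: 11, 12 (2 points).
  x = 20: rhs = 4, matching y values: 2, 21 (2 points).
  x = 21: rhs = 7, matching y values: none (0 points).
  x = 22: rhs = 21, matching y values: none (0 points).
Total affine count: 20.
Full point count |E(F_23)| = 20 + 1 = 21.
Hasse bound: |21 − (23+1)| = |-3| = 3 ≤ 2√23 ≈ 9.5917 ✓.


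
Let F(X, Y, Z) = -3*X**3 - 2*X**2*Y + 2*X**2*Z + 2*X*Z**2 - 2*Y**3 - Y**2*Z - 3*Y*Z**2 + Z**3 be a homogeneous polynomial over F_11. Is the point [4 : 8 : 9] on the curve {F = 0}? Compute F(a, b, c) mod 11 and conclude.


F(4,8,9) ≡ 5 (mod 11); P is NOT on the curve.

Evaluate F(4, 8, 9) term-by-term (mod 11).
  -3*X**3 ↦ -3·64·1·1 = -192
  -2*X**2*Y ↦ -2·16·8·1 = -256
  2*X**2*Z ↦ 2·16·1·9 = 288
  2*X*Z**2 ↦ 2·4·1·81 = 648
  -2*Y**3 ↦ -2·1·512·1 = -1024
  -Y**2*Z ↦ -1·1·64·9 = -576
  -3*Y*Z**2 ↦ -3·1·8·81 = -1944
  Z**3 ↦ 1·1·1·729 = 729
Sum: F(4, 8, 9) = (-192) + (-256) + (288) + (648) + (-1024) + (-576) + (-1944) + (729) = -2327.
Reducing mod 11: -2327 ≡ 5 (mod 11).
Since F(a, b, c) ≡ 5 ≠ 0 (mod 11), P does NOT lie on the curve.


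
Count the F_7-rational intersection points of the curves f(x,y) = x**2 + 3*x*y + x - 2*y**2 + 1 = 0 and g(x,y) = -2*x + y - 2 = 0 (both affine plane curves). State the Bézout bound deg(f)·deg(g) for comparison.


Common zeros: {(0, 2), (5, 5)}; count = 2; Bézout bound = 2.

deg(f) = 2, deg(g) = 1, so Bézout bound = 2.
Scan x ∈ F_7. For each x, list the y ∈ F_7 with f(x, y) ≡ 0 and those with g(x, y) ≡ 0 (mod 7); the common zeros in that column are the intersection.
  x = 0: f ≡ 0 at y ∈ {2, 5}; g ≡ 0 at y ∈ {2}; common: {2}.
  x = 1: f ≡ 0 at y ∈ ∅; g ≡ 0 at y ∈ {4}; common: ∅.
  x = 2: f ≡ 0 at y ∈ {0, 3}; g ≡ 0 at y ∈ {6}; common: ∅.
  x = 3: f ≡ 0 at y ∈ ∅; g ≡ 0 at y ∈ {1}; common: ∅.
  x = 4: f ≡ 0 at y ∈ {0, 6}; g ≡ 0 at y ∈ {3}; common: ∅.
  x = 5: f ≡ 0 at y ∈ {5, 6}; g ≡ 0 at y ∈ {5}; common: {5}.
  x = 6: f ≡ 0 at y ∈ ∅; g ≡ 0 at y ∈ {0}; common: ∅.
Collecting: common zeros = {(0, 2), (5, 5)}, so the count is 2.
Comparison with the Bézout bound: 2 ≤ 2 = deg(f)·deg(g), as expected for curves with no common component (the bound is attained).


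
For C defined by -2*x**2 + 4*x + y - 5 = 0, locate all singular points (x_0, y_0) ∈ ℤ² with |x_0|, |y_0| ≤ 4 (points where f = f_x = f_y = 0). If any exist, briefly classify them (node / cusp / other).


No singular points in the scanned grid; C is smooth there.

Compute partial derivatives:
  f_x = 4 - 4*x.
  f_y = 1.
f_y = 1 is a nonzero constant, so f_y never vanishes: no point (x, y) can satisfy f = f_x = f_y = 0. In particular no (x, y) ∈ {−4, ..., 4}² is singular; the curve is smooth.


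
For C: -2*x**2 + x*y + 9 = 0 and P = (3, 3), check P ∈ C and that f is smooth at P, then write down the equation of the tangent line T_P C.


Tangent line at P: -9*x + 3*y + 18 = 0.

Step 1: f(3, 3) = 0, so P lies on C.
Step 2: partial derivatives
  f_x(x, y) = -4*x + y, f_y(x, y) = x.
  f_x(P) = -9, f_y(P) = 3 (gradient nonzero, so P is smooth).
Step 3: tangent line at P: -9·(x − 3) + 3·(y − 3) = 0.
Expanding: -9*x + 3*y + 18 = 0.


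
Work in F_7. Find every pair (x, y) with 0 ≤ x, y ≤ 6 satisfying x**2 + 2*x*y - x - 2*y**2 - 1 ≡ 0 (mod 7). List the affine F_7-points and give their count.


Affine F_7-points: {(5, 6)}; count = 1.

For each of the 49 pairs (x, y) ∈ F_7², evaluate f(x, y) mod 7. Record the zeros.
  x = 0: [0↦6, 1↦4, 2↦5, 3↦2, 4↦2, 5↦5, 6↦4]  zeros at y ∈ ∅
  x = 1: [0↦6, 1↦6, 2↦2, 3↦1, 4↦3, 5↦1, 6↦2]  zeros at y ∈ ∅
  x = 2: [0↦1, 1↦3, 2↦1, 3↦2, 4↦6, 5↦6, 6↦2]  zeros at y ∈ ∅
  x = 3: [0↦5, 1↦2, 2↦2, 3↦5, 4↦4, 5↦6, 6↦4]  zeros at y ∈ ∅
  x = 4: [0↦4, 1↦3, 2↦5, 3↦3, 4↦4, 5↦1, 6↦1]  zeros at y ∈ ∅
  x = 5: [0↦5, 1↦6, 2↦3, 3↦3, 4↦6, 5↦5, 6↦0]  zeros at y ∈ {6}
  x = 6: [0↦1, 1↦4, 2↦3, 3↦5, 4↦3, 5↦4, 6↦1]  zeros at y ∈ ∅
Collecting zeros: affine points = {(5, 6)}.
Total count |C(F_7)_aff| = 1.


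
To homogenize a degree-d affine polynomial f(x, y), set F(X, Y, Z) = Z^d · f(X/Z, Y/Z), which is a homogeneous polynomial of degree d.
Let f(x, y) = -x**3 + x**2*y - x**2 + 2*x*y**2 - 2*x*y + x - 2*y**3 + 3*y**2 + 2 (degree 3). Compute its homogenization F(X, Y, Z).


F(X, Y, Z) = -X**3 + X**2*Y - X**2*Z + 2*X*Y**2 - 2*X*Y*Z + X*Z**2 - 2*Y**3 + 3*Y**2*Z + 2*Z**3

deg(f) = 3.
Substitute x = X/Z, y = Y/Z into f, then multiply by Z^3.
  monomial -1·x^3·y^0 ↦ -1·X^3·Y^0·Z^0.
  monomial 1·x^2·y^1 ↦ 1·X^2·Y^1·Z^0.
  monomial -1·x^2·y^0 ↦ -1·X^2·Y^0·Z^1.
  monomial 2·x^1·y^2 ↦ 2·X^1·Y^2·Z^0.
  monomial -2·x^1·y^1 ↦ -2·X^1·Y^1·Z^1.
  monomial 1·x^1·y^0 ↦ 1·X^1·Y^0·Z^2.
  monomial -2·x^0·y^3 ↦ -2·X^0·Y^3·Z^0.
  monomial 3·x^0·y^2 ↦ 3·X^0·Y^2·Z^1.
  monomial 2·x^0·y^0 ↦ 2·X^0·Y^0·Z^3.
Collecting: F(X, Y, Z) = -X**3 + X**2*Y - X**2*Z + 2*X*Y**2 - 2*X*Y*Z + X*Z**2 - 2*Y**3 + 3*Y**2*Z + 2*Z**3.


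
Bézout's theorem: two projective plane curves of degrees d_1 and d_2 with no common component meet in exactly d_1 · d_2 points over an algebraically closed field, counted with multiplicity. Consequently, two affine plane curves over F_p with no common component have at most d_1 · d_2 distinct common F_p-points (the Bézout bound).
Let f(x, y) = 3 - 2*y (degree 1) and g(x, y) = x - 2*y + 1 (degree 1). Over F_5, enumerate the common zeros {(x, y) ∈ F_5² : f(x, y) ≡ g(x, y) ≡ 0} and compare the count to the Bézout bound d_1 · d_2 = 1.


Common zeros: {(2, 4)}; count = 1; Bézout bound = 1.

deg(f) = 1, deg(g) = 1, so Bézout bound = 1.
Scan x ∈ F_5. For each x, list the y ∈ F_5 with f(x, y) ≡ 0 and those with g(x, y) ≡ 0 (mod 5); the common zeros in that column are the intersection.
  x = 0: f ≡ 0 at y ∈ {4}; g ≡ 0 at y ∈ {3}; common: ∅.
  x = 1: f ≡ 0 at y ∈ {4}; g ≡ 0 at y ∈ {1}; common: ∅.
  x = 2: f ≡ 0 at y ∈ {4}; g ≡ 0 at y ∈ {4}; common: {4}.
  x = 3: f ≡ 0 at y ∈ {4}; g ≡ 0 at y ∈ {2}; common: ∅.
  x = 4: f ≡ 0 at y ∈ {4}; g ≡ 0 at y ∈ {0}; common: ∅.
Collecting: common zeros = {(2, 4)}, so the count is 1.
Comparison with the Bézout bound: 1 ≤ 1 = deg(f)·deg(g), as expected for curves with no common component (the bound is attained).


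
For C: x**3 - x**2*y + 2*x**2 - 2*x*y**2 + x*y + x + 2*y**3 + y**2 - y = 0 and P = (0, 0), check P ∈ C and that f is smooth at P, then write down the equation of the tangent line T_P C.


Tangent line at P: x - y = 0.

Step 1: f(0, 0) = 0, so P lies on C.
Step 2: partial derivatives
  f_x(x, y) = 3*x**2 - 2*x*y + 4*x - 2*y**2 + y + 1, f_y(x, y) = -x**2 - 4*x*y + x + 6*y**2 + 2*y - 1.
  f_x(P) = 1, f_y(P) = -1 (gradient nonzero, so P is smooth).
Step 3: tangent line at P: 1·(x − 0) + -1·(y − 0) = 0.
Expanding: x - y = 0.


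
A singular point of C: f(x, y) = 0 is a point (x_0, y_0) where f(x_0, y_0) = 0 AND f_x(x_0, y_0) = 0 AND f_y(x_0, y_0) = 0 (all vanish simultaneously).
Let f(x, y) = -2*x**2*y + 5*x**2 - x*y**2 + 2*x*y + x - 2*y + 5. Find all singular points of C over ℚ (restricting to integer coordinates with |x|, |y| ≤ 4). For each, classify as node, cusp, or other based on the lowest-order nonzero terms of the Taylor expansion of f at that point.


Singular points: {(-1, 3)}; classification: node.

Compute partial derivatives:
  f_x = -4*x*y + 10*x - y**2 + 2*y + 1.
  f_y = -2*x**2 - 2*x*y + 2*x - 2.
Scan x_0 ∈ {−4, ..., 4}. For each x_0, f_y(x_0, y) is a polynomial in y; find its integer roots y ∈ {−4, ..., 4}, then test f_x and f at those candidates.
  x = -4: f_y(-4, y) = 8*y - 42; no integer root y with |y| ≤ 4.
  x = -3: f_y(-3, y) = 6*y - 26; no integer root y with |y| ≤ 4.
  x = -2: f_y(-2, y) = 4*y - 14; no integer root y with |y| ≤ 4.
  x = -1: f_y(-1, y) = 2*y - 6; vanishes at y ∈ {3}. (-1, 3): f_x = 0, f = 0 — SINGULAR.
  x = 0: f_y(0, y) = -2; no integer root y with |y| ≤ 4.
  x = 1: f_y(1, y) = -2*y - 2; vanishes at y ∈ {-1}. (1, -1): f_x = 12 ≠ 0.
  x = 2: f_y(2, y) = -4*y - 6; no integer root y with |y| ≤ 4.
  x = 3: f_y(3, y) = -6*y - 14; no integer root y with |y| ≤ 4.
  x = 4: f_y(4, y) = -8*y - 26; no integer root y with |y| ≤ 4.
Only singular point on the grid: (-1, 3).
Classify: substitute x = -1 + u, y = 3 + v and expand: f = -2*u**2*v - u**2 - u*v**2 + v**2.
No constant or linear terms (consistent with a singular point). Quadratic part: -u**2 + v**2. Cubic part: -2*u**2*v - u*v**2.
The quadratic part v**2 - u**2 = (v − u)(v + u) splits into two distinct linear factors, so there are two distinct tangent lines y − 3 = ±(x − -1) — this is a node (ordinary double point).
Classification: node.


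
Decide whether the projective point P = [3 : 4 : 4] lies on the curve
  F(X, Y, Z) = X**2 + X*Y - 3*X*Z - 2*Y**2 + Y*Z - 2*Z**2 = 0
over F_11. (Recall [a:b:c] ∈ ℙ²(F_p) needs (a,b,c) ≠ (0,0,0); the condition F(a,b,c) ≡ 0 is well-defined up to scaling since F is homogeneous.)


F(3,4,4) ≡ 3 (mod 11); P is NOT on the curve.

Evaluate F(3, 4, 4) term-by-term (mod 11).
  X**2 ↦ 1·9·1·1 = 9
  X*Y ↦ 1·3·4·1 = 12
  -3*X*Z ↦ -3·3·1·4 = -36
  -2*Y**2 ↦ -2·1·16·1 = -32
  Y*Z ↦ 1·1·4·4 = 16
  -2*Z**2 ↦ -2·1·1·16 = -32
Sum: F(3, 4, 4) = (9) + (12) + (-36) + (-32) + (16) + (-32) = -63.
Reducing mod 11: -63 ≡ 3 (mod 11).
Since F(a, b, c) ≡ 3 ≠ 0 (mod 11), P does NOT lie on the curve.


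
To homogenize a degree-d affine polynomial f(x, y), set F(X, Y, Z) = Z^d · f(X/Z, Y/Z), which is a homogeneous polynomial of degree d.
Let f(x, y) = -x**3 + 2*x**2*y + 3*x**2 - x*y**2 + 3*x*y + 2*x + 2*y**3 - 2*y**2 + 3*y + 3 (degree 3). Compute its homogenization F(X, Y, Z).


F(X, Y, Z) = -X**3 + 2*X**2*Y + 3*X**2*Z - X*Y**2 + 3*X*Y*Z + 2*X*Z**2 + 2*Y**3 - 2*Y**2*Z + 3*Y*Z**2 + 3*Z**3

deg(f) = 3.
Substitute x = X/Z, y = Y/Z into f, then multiply by Z^3.
  monomial -1·x^3·y^0 ↦ -1·X^3·Y^0·Z^0.
  monomial 2·x^2·y^1 ↦ 2·X^2·Y^1·Z^0.
  monomial 3·x^2·y^0 ↦ 3·X^2·Y^0·Z^1.
  monomial -1·x^1·y^2 ↦ -1·X^1·Y^2·Z^0.
  monomial 3·x^1·y^1 ↦ 3·X^1·Y^1·Z^1.
  monomial 2·x^1·y^0 ↦ 2·X^1·Y^0·Z^2.
  monomial 2·x^0·y^3 ↦ 2·X^0·Y^3·Z^0.
  monomial -2·x^0·y^2 ↦ -2·X^0·Y^2·Z^1.
  monomial 3·x^0·y^1 ↦ 3·X^0·Y^1·Z^2.
  monomial 3·x^0·y^0 ↦ 3·X^0·Y^0·Z^3.
Collecting: F(X, Y, Z) = -X**3 + 2*X**2*Y + 3*X**2*Z - X*Y**2 + 3*X*Y*Z + 2*X*Z**2 + 2*Y**3 - 2*Y**2*Z + 3*Y*Z**2 + 3*Z**3.


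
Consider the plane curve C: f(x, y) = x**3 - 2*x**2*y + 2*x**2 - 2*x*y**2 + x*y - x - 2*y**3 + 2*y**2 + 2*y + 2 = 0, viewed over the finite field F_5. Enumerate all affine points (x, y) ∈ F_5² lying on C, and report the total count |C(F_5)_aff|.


Affine F_5-points: {(1, 2), (1, 4), (2, 4), (3, 1), (3, 3), (3, 4), (4, 1)}; count = 7.

For each of the 25 pairs (x, y) ∈ F_5², evaluate f(x, y) mod 5. Record the zeros.
  x = 0: [0↦2, 1↦4, 2↦3, 3↦2, 4↦4]  zeros at y ∈ ∅
  x = 1: [0↦4, 1↦3, 2↦0, 3↦3, 4↦0]  zeros at y ∈ {2, 4}
  x = 2: [0↦1, 1↦3, 2↦4, 3↦2, 4↦0]  zeros at y ∈ {4}
  x = 3: [0↦4, 1↦0, 2↦1, 3↦0, 4↦0]  zeros at y ∈ {1, 3, 4}
  x = 4: [0↦4, 1↦0, 2↦2, 3↦3, 4↦1]  zeros at y ∈ {1}
Collecting zeros: affine points = {(1, 2), (1, 4), (2, 4), (3, 1), (3, 3), (3, 4), (4, 1)}.
Total count |C(F_5)_aff| = 7.


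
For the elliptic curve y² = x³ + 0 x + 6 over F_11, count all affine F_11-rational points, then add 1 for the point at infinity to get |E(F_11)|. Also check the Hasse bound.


Affine points = {(2, 5), (2, 6), (3, 0), (4, 2), (4, 9), (8, 1), (8, 10), (9, 3), (9, 8), (10, 4), (10, 7)}; affine count = 11; |E(F_11)| = 12.

Discriminant check: Δ ∝ 4a³ + 27b² = 4·0³ + 27·6² = 4·0 + 27·36 ≡ 4 (mod 11). Nonzero ⇒ E is nonsingular.
For each x ∈ F_11, compute rhs = x³ + 0·x + 6 mod 11, then count y ∈ F_11 with y² ≡ rhs.
  x = 0: rhs = 6, matching y values: none (0 points).
  x = 1: rhs = 7, matching y values: none (0 points).
  x = 2: rhs = 3, matching y values: 5, 6 (2 points).
  x = 3: rhs = 0, matching y values: 0 (1 points).
  x = 4: rhs = 4, matching y values: 2, 9 (2 points).
  x = 5: rhs = 10, matching y values: none (0 points).
  x = 6: rhs = 2, matching y values: none (0 points).
  x = 7: rhs = 8, matching y values: none (0 points).
  x = 8: rhs = 1, matching y values: 1, 10 (2 points).
  x = 9: rhs = 9, matching y values: 3, 8 (2 points).
  x = 10: rhs = 5, matching y values: 4, 7 (2 points).
Total affine count: 11.
Full point count |E(F_11)| = 11 + 1 = 12.
Hasse bound: |12 − (11+1)| = |0| = 0 ≤ 2√11 ≈ 6.6332 ✓.


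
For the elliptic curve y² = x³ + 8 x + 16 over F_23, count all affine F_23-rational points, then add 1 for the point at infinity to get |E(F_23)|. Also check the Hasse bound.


Affine points = {(0, 4), (0, 19), (1, 5), (1, 18), (6, 2), (6, 21), (7, 1), (7, 22), (9, 9), (9, 14), (11, 3), (11, 20), (12, 0), (16, 10), (16, 13), (18, 9), (18, 14), (19, 9), (19, 14)}; affine count = 19; |E(F_23)| = 20.

Discriminant check: Δ ∝ 4a³ + 27b² = 4·8³ + 27·16² = 4·512 + 27·256 ≡ 13 (mod 23). Nonzero ⇒ E is nonsingular.
For each x ∈ F_23, compute rhs = x³ + 8·x + 16 mod 23, then count y ∈ F_23 with y² ≡ rhs.
  x = 0: rhs = 16, matching y values: 4, 19 (2 points).
  x = 1: rhs = 2, matching y values: 5, 18 (2 points).
  x = 2: rhs = 17, matching y values: none (0 points).
  x = 3: rhs = 21, matching y values: none (0 points).
  x = 4: rhs = 20, matching y values: none (0 points).
  x = 5: rhs = 20, matching y values: none (0 points).
  x = 6: rhs = 4, matching y values: 2, 21 (2 points).
  x = 7: rhs = 1, matching y values: 1, 22 (2 points).
  x = 8: rhs = 17, matching y values: none (0 points).
  x = 9: rhs = 12, matching y values: 9, 14 (2 points).
  x = 10: rhs = 15, matching y values: none (0 points).
  x = 11: rhs = 9, matching y values: 3, 20 (2 points).
  x = 12: rhs = 0, matching y values: 0 (1 points).
  x = 13: rhs = 17, matching y values: none (0 points).
  x = 14: rhs = 20, matching y values: none (0 points).
  x = 15: rhs = 15, matching y values: none (0 points).
  x = 16: rhs = 8, matching y values: 10, 13 (2 points).
  x = 17: rhs = 5, matching y values: none (0 points).
  x = 18: rhs = 12, matching y values: 9, 14 (2 points).
  x = 19: rhs = 12, matching y values: 9, 14 (2 points).
  x = 20: rhs = 11, matching y values: none (0 points).
  x = 21: rhs = 15, matching y values: none (0 points).
  x = 22: rhs = 7, matching y values: none (0 points).
Total affine count: 19.
Full point count |E(F_23)| = 19 + 1 = 20.
Hasse bound: |20 − (23+1)| = |-4| = 4 ≤ 2√23 ≈ 9.5917 ✓.


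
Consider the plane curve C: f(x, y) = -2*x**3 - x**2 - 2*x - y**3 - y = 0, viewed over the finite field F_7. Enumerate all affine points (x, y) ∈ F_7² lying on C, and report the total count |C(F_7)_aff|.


Affine F_7-points: {(0, 0), (1, 1), (1, 3), (2, 5), (4, 1), (4, 3), (5, 1), (5, 3), (6, 2)}; count = 9.

For each of the 49 pairs (x, y) ∈ F_7², evaluate f(x, y) mod 7. Record the zeros.
  x = 0: [0↦0, 1↦5, 2↦4, 3↦5, 4↦2, 5↦3, 6↦2]  zeros at y ∈ {0}
  x = 1: [0↦2, 1↦0, 2↦6, 3↦0, 4↦4, 5↦5, 6↦4]  zeros at y ∈ {1, 3}
  x = 2: [0↦4, 1↦2, 2↦1, 3↦2, 4↦6, 5↦0, 6↦6]  zeros at y ∈ {5}
  x = 3: [0↦1, 1↦6, 2↦5, 3↦6, 4↦3, 5↦4, 6↦3]  zeros at y ∈ ∅
  x = 4: [0↦2, 1↦0, 2↦6, 3↦0, 4↦4, 5↦5, 6↦4]  zeros at y ∈ {1, 3}
  x = 5: [0↦2, 1↦0, 2↦6, 3↦0, 4↦4, 5↦5, 6↦4]  zeros at y ∈ {1, 3}
  x = 6: [0↦3, 1↦1, 2↦0, 3↦1, 4↦5, 5↦6, 6↦5]  zeros at y ∈ {2}
Collecting zeros: affine points = {(0, 0), (1, 1), (1, 3), (2, 5), (4, 1), (4, 3), (5, 1), (5, 3), (6, 2)}.
Total count |C(F_7)_aff| = 9.


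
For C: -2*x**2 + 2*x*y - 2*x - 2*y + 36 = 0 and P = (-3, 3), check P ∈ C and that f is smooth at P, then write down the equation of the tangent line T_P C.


Tangent line at P: 16*x - 8*y + 72 = 0.

Step 1: f(-3, 3) = 0, so P lies on C.
Step 2: partial derivatives
  f_x(x, y) = -4*x + 2*y - 2, f_y(x, y) = 2*x - 2.
  f_x(P) = 16, f_y(P) = -8 (gradient nonzero, so P is smooth).
Step 3: tangent line at P: 16·(x − -3) + -8·(y − 3) = 0.
Expanding: 16*x - 8*y + 72 = 0.


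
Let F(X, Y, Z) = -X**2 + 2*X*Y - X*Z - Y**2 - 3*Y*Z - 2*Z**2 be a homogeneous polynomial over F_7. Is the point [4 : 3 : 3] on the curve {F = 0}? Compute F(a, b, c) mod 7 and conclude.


F(4,3,3) ≡ 5 (mod 7); P is NOT on the curve.

Evaluate F(4, 3, 3) term-by-term (mod 7).
  -X**2 ↦ -1·16·1·1 = -16
  2*X*Y ↦ 2·4·3·1 = 24
  -X*Z ↦ -1·4·1·3 = -12
  -Y**2 ↦ -1·1·9·1 = -9
  -3*Y*Z ↦ -3·1·3·3 = -27
  -2*Z**2 ↦ -2·1·1·9 = -18
Sum: F(4, 3, 3) = (-16) + (24) + (-12) + (-9) + (-27) + (-18) = -58.
Reducing mod 7: -58 ≡ 5 (mod 7).
Since F(a, b, c) ≡ 5 ≠ 0 (mod 7), P does NOT lie on the curve.


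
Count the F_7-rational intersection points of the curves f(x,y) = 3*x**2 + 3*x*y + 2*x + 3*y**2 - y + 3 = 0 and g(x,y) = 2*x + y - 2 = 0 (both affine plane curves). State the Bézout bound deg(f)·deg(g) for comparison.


Common zeros: {(2, 5), (5, 6)}; count = 2; Bézout bound = 2.

deg(f) = 2, deg(g) = 1, so Bézout bound = 2.
Scan x ∈ F_7. For each x, list the y ∈ F_7 with f(x, y) ≡ 0 and those with g(x, y) ≡ 0 (mod 7); the common zeros in that column are the intersection.
  x = 0: f ≡ 0 at y ∈ {6}; g ≡ 0 at y ∈ {2}; common: ∅.
  x = 1: f ≡ 0 at y ∈ ∅; g ≡ 0 at y ∈ {0}; common: ∅.
  x = 2: f ≡ 0 at y ∈ {5}; g ≡ 0 at y ∈ {5}; common: {5}.
  x = 3: f ≡ 0 at y ∈ ∅; g ≡ 0 at y ∈ {3}; common: ∅.
  x = 4: f ≡ 0 at y ∈ {3, 5}; g ≡ 0 at y ∈ {1}; common: ∅.
  x = 5: f ≡ 0 at y ∈ {1, 6}; g ≡ 0 at y ∈ {6}; common: {6}.
  x = 6: f ≡ 0 at y ∈ ∅; g ≡ 0 at y ∈ {4}; common: ∅.
Collecting: common zeros = {(2, 5), (5, 6)}, so the count is 2.
Comparison with the Bézout bound: 2 ≤ 2 = deg(f)·deg(g), as expected for curves with no common component (the bound is attained).


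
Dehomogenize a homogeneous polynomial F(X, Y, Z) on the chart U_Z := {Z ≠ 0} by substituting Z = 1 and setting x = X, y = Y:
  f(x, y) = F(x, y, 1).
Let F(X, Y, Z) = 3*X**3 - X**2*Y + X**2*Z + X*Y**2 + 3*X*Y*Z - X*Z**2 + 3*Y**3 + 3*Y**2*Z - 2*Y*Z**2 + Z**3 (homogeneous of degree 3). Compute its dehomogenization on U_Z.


f(x, y) = 3*x**3 - x**2*y + x**2 + x*y**2 + 3*x*y - x + 3*y**3 + 3*y**2 - 2*y + 1

On U_Z we set Z = 1. Each monomial c·X^i·Y^j·Z^k in F becomes c·x^i·y^j·1^k = c·x^i·y^j.
Substituting Z = 1: F(X, Y, 1) = 3*x**3 - x**2*y + x**2 + x*y**2 + 3*x*y - x + 3*y**3 + 3*y**2 - 2*y + 1.
Note: deg(f) ≤ deg(F) = 3; strict inequality happens when F is divisible by Z (lost terms).


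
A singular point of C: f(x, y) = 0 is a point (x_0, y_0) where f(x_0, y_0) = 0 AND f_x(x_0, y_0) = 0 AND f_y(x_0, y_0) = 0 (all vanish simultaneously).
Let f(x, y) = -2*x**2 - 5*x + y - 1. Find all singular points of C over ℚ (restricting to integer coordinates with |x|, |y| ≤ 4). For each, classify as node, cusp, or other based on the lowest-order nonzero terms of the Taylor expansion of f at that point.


No singular points in the scanned grid; C is smooth there.

Compute partial derivatives:
  f_x = -4*x - 5.
  f_y = 1.
f_y = 1 is a nonzero constant, so f_y never vanishes: no point (x, y) can satisfy f = f_x = f_y = 0. In particular no (x, y) ∈ {−4, ..., 4}² is singular; the curve is smooth.


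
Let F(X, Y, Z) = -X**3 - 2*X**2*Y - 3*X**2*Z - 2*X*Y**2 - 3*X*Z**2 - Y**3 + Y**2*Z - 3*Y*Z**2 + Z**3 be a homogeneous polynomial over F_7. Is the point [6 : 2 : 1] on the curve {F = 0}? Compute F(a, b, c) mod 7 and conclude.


F(6,2,1) ≡ 3 (mod 7); P is NOT on the curve.

Evaluate F(6, 2, 1) term-by-term (mod 7).
  -X**3 ↦ -1·216·1·1 = -216
  -2*X**2*Y ↦ -2·36·2·1 = -144
  -3*X**2*Z ↦ -3·36·1·1 = -108
  -2*X*Y**2 ↦ -2·6·4·1 = -48
  -3*X*Z**2 ↦ -3·6·1·1 = -18
  -Y**3 ↦ -1·1·8·1 = -8
  Y**2*Z ↦ 1·1·4·1 = 4
  -3*Y*Z**2 ↦ -3·1·2·1 = -6
  Z**3 ↦ 1·1·1·1 = 1
Sum: F(6, 2, 1) = (-216) + (-144) + (-108) + (-48) + (-18) + (-8) + (4) + (-6) + (1) = -543.
Reducing mod 7: -543 ≡ 3 (mod 7).
Since F(a, b, c) ≡ 3 ≠ 0 (mod 7), P does NOT lie on the curve.


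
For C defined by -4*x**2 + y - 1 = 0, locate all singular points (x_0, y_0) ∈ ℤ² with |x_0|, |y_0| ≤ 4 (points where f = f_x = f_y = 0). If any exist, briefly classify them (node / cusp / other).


No singular points in the scanned grid; C is smooth there.

Compute partial derivatives:
  f_x = -8*x.
  f_y = 1.
f_y = 1 is a nonzero constant, so f_y never vanishes: no point (x, y) can satisfy f = f_x = f_y = 0. In particular no (x, y) ∈ {−4, ..., 4}² is singular; the curve is smooth.


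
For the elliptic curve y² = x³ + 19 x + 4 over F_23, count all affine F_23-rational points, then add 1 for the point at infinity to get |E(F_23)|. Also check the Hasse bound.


Affine points = {(0, 2), (0, 21), (1, 1), (1, 22), (2, 2), (2, 21), (4, 11), (4, 12), (6, 9), (6, 14), (8, 1), (8, 22), (11, 7), (11, 16), (14, 1), (14, 22), (19, 5), (19, 18), (20, 9), (20, 14), (21, 2), (21, 21)}; affine count = 22; |E(F_23)| = 23.

Discriminant check: Δ ∝ 4a³ + 27b² = 4·19³ + 27·4² = 4·6859 + 27·16 ≡ 15 (mod 23). Nonzero ⇒ E is nonsingular.
For each x ∈ F_23, compute rhs = x³ + 19·x + 4 mod 23, then count y ∈ F_23 with y² ≡ rhs.
  x = 0: rhs = 4, matching y values: 2, 21 (2 points).
  x = 1: rhs = 1, matching y values: 1, 22 (2 points).
  x = 2: rhs = 4, matching y values: 2, 21 (2 points).
  x = 3: rhs = 19, matching y values: none (0 points).
  x = 4: rhs = 6, matching y values: 11, 12 (2 points).
  x = 5: rhs = 17, matching y values: none (0 points).
  x = 6: rhs = 12, matching y values: 9, 14 (2 points).
  x = 7: rhs = 20, matching y values: none (0 points).
  x = 8: rhs = 1, matching y values: 1, 22 (2 points).
  x = 9: rhs = 7, matching y values: none (0 points).
  x = 10: rhs = 21, matching y values: none (0 points).
  x = 11: rhs = 3, matching y values: 7, 16 (2 points).
  x = 12: rhs = 5, matching y values: none (0 points).
  x = 13: rhs = 10, matching y values: none (0 points).
  x = 14: rhs = 1, matching y values: 1, 22 (2 points).
  x = 15: rhs = 7, matching y values: none (0 points).
  x = 16: rhs = 11, matching y values: none (0 points).
  x = 17: rhs = 19, matching y values: none (0 points).
  x = 18: rhs = 14, matching y values: none (0 points).
  x = 19: rhs = 2, matching y values: 5, 18 (2 points).
  x = 20: rhs = 12, matching y values: 9, 14 (2 points).
  x = 21: rhs = 4, matching y values: 2, 21 (2 points).
  x = 22: rhs = 7, matching y values: none (0 points).
Total affine count: 22.
Full point count |E(F_23)| = 22 + 1 = 23.
Hasse bound: |23 − (23+1)| = |-1| = 1 ≤ 2√23 ≈ 9.5917 ✓.


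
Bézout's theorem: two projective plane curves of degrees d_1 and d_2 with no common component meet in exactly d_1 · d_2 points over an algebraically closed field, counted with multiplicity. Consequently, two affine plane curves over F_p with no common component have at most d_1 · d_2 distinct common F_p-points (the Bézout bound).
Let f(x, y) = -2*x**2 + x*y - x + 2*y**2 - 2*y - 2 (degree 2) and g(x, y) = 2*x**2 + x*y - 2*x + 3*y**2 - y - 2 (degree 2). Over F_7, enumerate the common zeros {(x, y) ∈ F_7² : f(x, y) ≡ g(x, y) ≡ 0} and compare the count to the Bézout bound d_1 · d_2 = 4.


Common zeros: ∅; count = 0; Bézout bound = 4.

deg(f) = 2, deg(g) = 2, so Bézout bound = 4.
Scan x ∈ F_7. For each x, list the y ∈ F_7 with f(x, y) ≡ 0 and those with g(x, y) ≡ 0 (mod 7); the common zeros in that column are the intersection.
  x = 0: f ≡ 0 at y ∈ ∅; g ≡ 0 at y ∈ {1, 4}; common: ∅.
  x = 1: f ≡ 0 at y ∈ ∅; g ≡ 0 at y ∈ ∅; common: ∅.
  x = 2: f ≡ 0 at y ∈ ∅; g ≡ 0 at y ∈ ∅; common: ∅.
  x = 3: f ≡ 0 at y ∈ ∅; g ≡ 0 at y ∈ ∅; common: ∅.
  x = 4: f ≡ 0 at y ∈ {3}; g ≡ 0 at y ∈ {1, 5}; common: ∅.
  x = 5: f ≡ 0 at y ∈ ∅; g ≡ 0 at y ∈ {3, 5}; common: ∅.
  x = 6: f ≡ 0 at y ∈ ∅; g ≡ 0 at y ∈ {4, 6}; common: ∅.
Collecting: common zeros = ∅, so the count is 0.
Comparison with the Bézout bound: 0 ≤ 4 = deg(f)·deg(g), as expected for curves with no common component (the affine F_7-count falls short of the bound because intersections may lie at infinity, over extension fields, or carry multiplicity).


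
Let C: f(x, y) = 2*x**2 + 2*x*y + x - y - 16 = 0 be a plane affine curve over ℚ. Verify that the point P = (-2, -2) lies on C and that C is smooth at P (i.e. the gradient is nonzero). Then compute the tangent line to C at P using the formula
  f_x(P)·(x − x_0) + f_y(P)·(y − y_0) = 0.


Tangent line at P: -11*x - 5*y - 32 = 0.

Step 1: f(-2, -2) = 0, so P lies on C.
Step 2: partial derivatives
  f_x(x, y) = 4*x + 2*y + 1, f_y(x, y) = 2*x - 1.
  f_x(P) = -11, f_y(P) = -5 (gradient nonzero, so P is smooth).
Step 3: tangent line at P: -11·(x − -2) + -5·(y − -2) = 0.
Expanding: -11*x - 5*y - 32 = 0.


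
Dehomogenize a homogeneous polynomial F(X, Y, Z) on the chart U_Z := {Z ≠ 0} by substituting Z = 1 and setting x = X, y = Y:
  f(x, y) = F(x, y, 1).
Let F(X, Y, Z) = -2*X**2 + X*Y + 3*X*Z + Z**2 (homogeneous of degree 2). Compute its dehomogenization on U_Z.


f(x, y) = -2*x**2 + x*y + 3*x + 1

On U_Z we set Z = 1. Each monomial c·X^i·Y^j·Z^k in F becomes c·x^i·y^j·1^k = c·x^i·y^j.
Substituting Z = 1: F(X, Y, 1) = -2*x**2 + x*y + 3*x + 1.
Note: deg(f) ≤ deg(F) = 2; strict inequality happens when F is divisible by Z (lost terms).


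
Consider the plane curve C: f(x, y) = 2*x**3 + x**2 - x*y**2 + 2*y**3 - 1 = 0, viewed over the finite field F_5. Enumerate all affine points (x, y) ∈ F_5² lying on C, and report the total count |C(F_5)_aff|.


Affine F_5-points: {(0, 2), (2, 3), (2, 4)}; count = 3.

For each of the 25 pairs (x, y) ∈ F_5², evaluate f(x, y) mod 5. Record the zeros.
  x = 0: [0↦4, 1↦1, 2↦0, 3↦3, 4↦2]  zeros at y ∈ {2}
  x = 1: [0↦2, 1↦3, 2↦4, 3↦2, 4↦4]  zeros at y ∈ ∅
  x = 2: [0↦4, 1↦4, 2↦2, 3↦0, 4↦0]  zeros at y ∈ {3, 4}
  x = 3: [0↦2, 1↦1, 2↦1, 3↦4, 4↦2]  zeros at y ∈ ∅
  x = 4: [0↦3, 1↦1, 2↦3, 3↦1, 4↦2]  zeros at y ∈ ∅
Collecting zeros: affine points = {(0, 2), (2, 3), (2, 4)}.
Total count |C(F_5)_aff| = 3.


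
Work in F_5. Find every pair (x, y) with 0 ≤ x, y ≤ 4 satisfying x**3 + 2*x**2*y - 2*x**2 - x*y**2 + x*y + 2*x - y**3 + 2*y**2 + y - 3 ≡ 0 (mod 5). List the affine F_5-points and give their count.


Affine F_5-points: {(2, 2), (3, 4), (4, 2)}; count = 3.

For each of the 25 pairs (x, y) ∈ F_5², evaluate f(x, y) mod 5. Record the zeros.
  x = 0: [0↦2, 1↦4, 2↦4, 3↦1, 4↦4]  zeros at y ∈ ∅
  x = 1: [0↦3, 1↦2, 2↦2, 3↦2, 4↦1]  zeros at y ∈ ∅
  x = 2: [0↦1, 1↦1, 2↦0, 3↦2, 4↦1]  zeros at y ∈ {2}
  x = 3: [0↦2, 1↦2, 2↦4, 3↦2, 4↦0]  zeros at y ∈ {4}
  x = 4: [0↦2, 1↦1, 2↦0, 3↦3, 4↦4]  zeros at y ∈ {2}
Collecting zeros: affine points = {(2, 2), (3, 4), (4, 2)}.
Total count |C(F_5)_aff| = 3.


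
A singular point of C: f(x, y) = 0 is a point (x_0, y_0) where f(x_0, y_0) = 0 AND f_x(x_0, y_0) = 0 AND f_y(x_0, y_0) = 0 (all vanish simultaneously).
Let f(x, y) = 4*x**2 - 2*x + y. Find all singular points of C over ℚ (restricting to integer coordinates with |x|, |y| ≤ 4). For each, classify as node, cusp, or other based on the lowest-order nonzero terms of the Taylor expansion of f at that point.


No singular points in the scanned grid; C is smooth there.

Compute partial derivatives:
  f_x = 8*x - 2.
  f_y = 1.
f_y = 1 is a nonzero constant, so f_y never vanishes: no point (x, y) can satisfy f = f_x = f_y = 0. In particular no (x, y) ∈ {−4, ..., 4}² is singular; the curve is smooth.


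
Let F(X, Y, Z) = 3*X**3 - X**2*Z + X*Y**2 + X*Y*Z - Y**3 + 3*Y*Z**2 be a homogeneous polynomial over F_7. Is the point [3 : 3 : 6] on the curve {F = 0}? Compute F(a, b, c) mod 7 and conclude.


F(3,3,6) ≡ 6 (mod 7); P is NOT on the curve.

Evaluate F(3, 3, 6) term-by-term (mod 7).
  3*X**3 ↦ 3·27·1·1 = 81
  -X**2*Z ↦ -1·9·1·6 = -54
  X*Y**2 ↦ 1·3·9·1 = 27
  X*Y*Z ↦ 1·3·3·6 = 54
  -Y**3 ↦ -1·1·27·1 = -27
  3*Y*Z**2 ↦ 3·1·3·36 = 324
Sum: F(3, 3, 6) = (81) + (-54) + (27) + (54) + (-27) + (324) = 405.
Reducing mod 7: 405 ≡ 6 (mod 7).
Since F(a, b, c) ≡ 6 ≠ 0 (mod 7), P does NOT lie on the curve.


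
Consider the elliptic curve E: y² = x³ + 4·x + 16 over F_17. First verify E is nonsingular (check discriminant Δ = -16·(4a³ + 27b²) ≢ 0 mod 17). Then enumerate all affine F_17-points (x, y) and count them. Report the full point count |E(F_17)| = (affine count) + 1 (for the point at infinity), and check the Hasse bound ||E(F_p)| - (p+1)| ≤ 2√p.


Affine points = {(0, 4), (0, 13), (1, 2), (1, 15), (2, 7), (2, 10), (3, 2), (3, 15), (5, 5), (5, 12), (6, 1), (6, 16), (7, 8), (7, 9), (8, 4), (8, 13), (9, 4), (9, 13), (10, 6), (10, 11), (13, 2), (13, 15), (15, 0)}; affine count = 23; |E(F_17)| = 24.

Discriminant check: Δ ∝ 4a³ + 27b² = 4·4³ + 27·16² = 4·64 + 27·256 ≡ 11 (mod 17). Nonzero ⇒ E is nonsingular.
For each x ∈ F_17, compute rhs = x³ + 4·x + 16 mod 17, then count y ∈ F_17 with y² ≡ rhs.
  x = 0: rhs = 16, matching y values: 4, 13 (2 points).
  x = 1: rhs = 4, matching y values: 2, 15 (2 points).
  x = 2: rhs = 15, matching y values: 7, 10 (2 points).
  x = 3: rhs = 4, matching y values: 2, 15 (2 points).
  x = 4: rhs = 11, matching y values: none (0 points).
  x = 5: rhs = 8, matching y values: 5, 12 (2 points).
  x = 6: rhs = 1, matching y values: 1, 16 (2 points).
  x = 7: rhs = 13, matching y values: 8, 9 (2 points).
  x = 8: rhs = 16, matching y values: 4, 13 (2 points).
  x = 9: rhs = 16, matching y values: 4, 13 (2 points).
  x = 10: rhs = 2, matching y values: 6, 11 (2 points).
  x = 11: rhs = 14, matching y values: none (0 points).
  x = 12: rhs = 7, matching y values: none (0 points).
  x = 13: rhs = 4, matching y values: 2, 15 (2 points).
  x = 14: rhs = 11, matching y values: none (0 points).
  x = 15: rhs = 0, matching y values: 0 (1 points).
  x = 16: rhs = 11, matching y values: none (0 points).
Total affine count: 23.
Full point count |E(F_17)| = 23 + 1 = 24.
Hasse bound: |24 − (17+1)| = |6| = 6 ≤ 2√17 ≈ 8.2462 ✓.


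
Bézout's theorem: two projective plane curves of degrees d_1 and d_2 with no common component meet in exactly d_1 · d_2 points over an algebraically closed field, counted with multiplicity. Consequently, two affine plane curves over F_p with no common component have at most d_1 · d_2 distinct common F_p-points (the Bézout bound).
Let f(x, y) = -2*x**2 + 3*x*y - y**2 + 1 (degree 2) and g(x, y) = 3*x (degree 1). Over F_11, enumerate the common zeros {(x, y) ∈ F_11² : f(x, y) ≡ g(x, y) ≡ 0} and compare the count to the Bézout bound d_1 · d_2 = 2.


Common zeros: {(0, 1), (0, 10)}; count = 2; Bézout bound = 2.

deg(f) = 2, deg(g) = 1, so Bézout bound = 2.
Scan x ∈ F_11. For each x, list the y ∈ F_11 with f(x, y) ≡ 0 and those with g(x, y) ≡ 0 (mod 11); the common zeros in that column are the intersection.
  x = 0: f ≡ 0 at y ∈ {1, 10}; g ≡ 0 at y ∈ {0, 1, 2, 3, 4, 5, 6, 7, 8, 9, 10}; common: {1, 10}.
  x = 1: f ≡ 0 at y ∈ {5, 9}; g ≡ 0 at y ∈ ∅; common: ∅.
  x = 2: f ≡ 0 at y ∈ ∅; g ≡ 0 at y ∈ ∅; common: ∅.
  x = 3: f ≡ 0 at y ∈ ∅; g ≡ 0 at y ∈ ∅; common: ∅.
  x = 4: f ≡ 0 at y ∈ {2, 10}; g ≡ 0 at y ∈ ∅; common: ∅.
  x = 5: f ≡ 0 at y ∈ ∅; g ≡ 0 at y ∈ ∅; common: ∅.
  x = 6: f ≡ 0 at y ∈ ∅; g ≡ 0 at y ∈ ∅; common: ∅.
  x = 7: f ≡ 0 at y ∈ {1, 9}; g ≡ 0 at y ∈ ∅; common: ∅.
  x = 8: f ≡ 0 at y ∈ ∅; g ≡ 0 at y ∈ ∅; common: ∅.
  x = 9: f ≡ 0 at y ∈ ∅; g ≡ 0 at y ∈ ∅; common: ∅.
  x = 10: f ≡ 0 at y ∈ {2, 6}; g ≡ 0 at y ∈ ∅; common: ∅.
Collecting: common zeros = {(0, 1), (0, 10)}, so the count is 2.
Comparison with the Bézout bound: 2 ≤ 2 = deg(f)·deg(g), as expected for curves with no common component (the bound is attained).
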